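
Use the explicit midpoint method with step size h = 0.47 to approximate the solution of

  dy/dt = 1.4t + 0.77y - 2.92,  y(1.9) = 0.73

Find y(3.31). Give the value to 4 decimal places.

3.4208

Midpoint: k1 = f(t_n, y_n); k2 = f(t_n + h/2, y_n + (h/2)·k1); y_{n+1} = y_n + h·k2.
t=1.900000, y=0.730000:
  k1 = f(1.900000, 0.730000) = 0.302100
  k2 = f(2.135000, 0.800993) = 0.685765
  y ← 0.730000 + 0.47·0.685765 = 1.052310
t=2.370000, y=1.052310:
  k1 = f(2.370000, 1.052310) = 1.208278
  k2 = f(2.605000, 1.336255) = 1.755916
  y ← 1.052310 + 0.47·1.755916 = 1.877590
t=2.840000, y=1.877590:
  k1 = f(2.840000, 1.877590) = 2.501744
  k2 = f(3.075000, 2.465500) = 3.283435
  y ← 1.877590 + 0.47·3.283435 = 3.420805
y(3.31) ≈ 3.4208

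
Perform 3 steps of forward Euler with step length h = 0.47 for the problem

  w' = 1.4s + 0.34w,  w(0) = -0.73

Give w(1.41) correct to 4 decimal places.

-0.1617

Euler: w_{n+1} = w_n + h·f(s_n, w_n).
s=0.000000, w=-0.730000: f=-0.248200 → w ← -0.730000 + 0.47·(-0.248200) = -0.846654
s=0.470000, w=-0.846654: f=0.370138 → w ← -0.846654 + 0.47·0.370138 = -0.672689
s=0.940000, w=-0.672689: f=1.087286 → w ← -0.672689 + 0.47·1.087286 = -0.161665
w(1.41) ≈ -0.1617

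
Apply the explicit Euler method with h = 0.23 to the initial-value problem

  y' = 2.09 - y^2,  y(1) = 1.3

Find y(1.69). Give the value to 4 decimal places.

Euler: y_{n+1} = y_n + h·f(t_n, y_n).
t=1.000000, y=1.300000: f=0.400000 → y ← 1.300000 + 0.23·0.400000 = 1.392000
t=1.230000, y=1.392000: f=0.152336 → y ← 1.392000 + 0.23·0.152336 = 1.427037
t=1.460000, y=1.427037: f=0.053565 → y ← 1.427037 + 0.23·0.053565 = 1.439357
y(1.69) ≈ 1.4394

1.4394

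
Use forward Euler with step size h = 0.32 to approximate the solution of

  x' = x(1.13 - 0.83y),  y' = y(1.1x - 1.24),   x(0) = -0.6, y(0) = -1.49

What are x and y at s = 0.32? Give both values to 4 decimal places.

-1.0544, -0.5841

Euler on (x,y): x_{n+1} = x_n + h·x', y_{n+1} = y_n + h·y'.
0.000000: (-0.600000, -1.490000); f=(-1.420020, 2.831000) → (-1.054406, -0.584080)
(x(0.32), y(0.32)) ≈ (-1.0544, -0.5841)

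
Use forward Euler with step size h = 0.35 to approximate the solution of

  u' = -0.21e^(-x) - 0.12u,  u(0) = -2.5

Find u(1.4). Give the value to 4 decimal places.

Euler: u_{n+1} = u_n + h·f(x_n, u_n).
x=0.000000, u=-2.500000: f=0.090000 → u ← -2.500000 + 0.35·0.090000 = -2.468500
x=0.350000, u=-2.468500: f=0.148236 → u ← -2.468500 + 0.35·0.148236 = -2.416618
x=0.700000, u=-2.416618: f=0.185711 → u ← -2.416618 + 0.35·0.185711 = -2.351619
x=1.050000, u=-2.351619: f=0.208707 → u ← -2.351619 + 0.35·0.208707 = -2.278571
u(1.4) ≈ -2.2786

-2.2786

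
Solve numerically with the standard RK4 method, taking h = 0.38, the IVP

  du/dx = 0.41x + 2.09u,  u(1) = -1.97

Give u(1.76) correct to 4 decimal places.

RK4: k1 = f(x_n, u_n); k2 = f(x_n + h/2, u_n + (h/2)·k1); k3 = f(x_n + h/2, u_n + (h/2)·k2); k4 = f(x_n + h, u_n + h·k3); u_{n+1} = u_n + (h/6)·(k1 + 2k2 + 2k3 + k4).
x=1.000000, u=-1.970000:
  k1 = f(1.000000, -1.970000) = -3.707300
  k2 = f(1.190000, -2.674387) = -5.101569
  k3 = f(1.190000, -2.939298) = -5.655233
  k4 = f(1.380000, -4.118989) = -8.042886
  u ← -1.970000 + (0.38/6)·(k1 + 2k2 + 2k3 + k4) = -4.076707
x=1.380000, u=-4.076707:
  k1 = f(1.380000, -4.076707) = -7.954517
  k2 = f(1.570000, -5.588065) = -11.035356
  k3 = f(1.570000, -6.173424) = -12.258757
  k4 = f(1.760000, -8.735034) = -17.534622
  u ← -4.076707 + (0.38/6)·(k1 + 2k2 + 2k3 + k4) = -8.641606
u(1.76) ≈ -8.6416

-8.6416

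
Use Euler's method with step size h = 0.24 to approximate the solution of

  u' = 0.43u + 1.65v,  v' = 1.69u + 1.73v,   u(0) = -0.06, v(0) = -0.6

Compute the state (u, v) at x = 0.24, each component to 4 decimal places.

Euler on (u,v): u_{n+1} = u_n + h·u', v_{n+1} = v_n + h·v'.
0.000000: (-0.060000, -0.600000); f=(-1.015800, -1.139400) → (-0.303792, -0.873456)
(u(0.24), v(0.24)) ≈ (-0.3038, -0.8735)

-0.3038, -0.8735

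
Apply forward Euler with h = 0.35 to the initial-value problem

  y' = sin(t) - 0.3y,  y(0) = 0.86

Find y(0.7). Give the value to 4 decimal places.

Euler: y_{n+1} = y_n + h·f(t_n, y_n).
t=0.000000, y=0.860000: f=-0.258000 → y ← 0.860000 + 0.35·(-0.258000) = 0.769700
t=0.350000, y=0.769700: f=0.111988 → y ← 0.769700 + 0.35·0.111988 = 0.808896
y(0.7) ≈ 0.8089

0.8089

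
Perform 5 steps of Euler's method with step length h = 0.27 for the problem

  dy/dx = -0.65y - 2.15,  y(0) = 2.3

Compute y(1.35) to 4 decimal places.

Euler: y_{n+1} = y_n + h·f(x_n, y_n).
x=0.000000, y=2.300000: f=-3.645000 → y ← 2.300000 + 0.27·(-3.645000) = 1.315850
x=0.270000, y=1.315850: f=-3.005302 → y ← 1.315850 + 0.27·(-3.005302) = 0.504418
x=0.540000, y=0.504418: f=-2.477872 → y ← 0.504418 + 0.27·(-2.477872) = -0.164607
x=0.810000, y=-0.164607: f=-2.043005 → y ← -0.164607 + 0.27·(-2.043005) = -0.716219
x=1.080000, y=-0.716219: f=-1.684458 → y ← -0.716219 + 0.27·(-1.684458) = -1.171022
y(1.35) ≈ -1.1710

-1.1710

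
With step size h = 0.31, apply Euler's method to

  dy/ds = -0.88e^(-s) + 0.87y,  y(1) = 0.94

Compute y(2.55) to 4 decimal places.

2.5241

Euler: y_{n+1} = y_n + h·f(s_n, y_n).
s=1.000000, y=0.940000: f=0.494066 → y ← 0.940000 + 0.31·0.494066 = 1.093160
s=1.310000, y=1.093160: f=0.713608 → y ← 1.093160 + 0.31·0.713608 = 1.314379
s=1.620000, y=1.314379: f=0.969359 → y ← 1.314379 + 0.31·0.969359 = 1.614880
s=1.930000, y=1.614880: f=1.277215 → y ← 1.614880 + 0.31·1.277215 = 2.010817
s=2.240000, y=2.010817: f=1.655727 → y ← 2.010817 + 0.31·1.655727 = 2.524092
y(2.55) ≈ 2.5241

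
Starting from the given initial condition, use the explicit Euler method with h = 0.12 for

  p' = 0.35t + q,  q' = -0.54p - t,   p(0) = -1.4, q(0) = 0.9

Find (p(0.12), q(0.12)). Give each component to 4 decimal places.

-1.2920, 0.9907

Euler on (p,q): p_{n+1} = p_n + h·p', q_{n+1} = q_n + h·q'.
0.000000: (-1.400000, 0.900000); f=(0.900000, 0.756000) → (-1.292000, 0.990720)
(p(0.12), q(0.12)) ≈ (-1.2920, 0.9907)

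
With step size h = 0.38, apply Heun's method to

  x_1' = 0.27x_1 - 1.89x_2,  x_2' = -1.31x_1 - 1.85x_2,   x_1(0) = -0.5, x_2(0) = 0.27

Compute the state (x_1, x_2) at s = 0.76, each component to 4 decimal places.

-1.1879, 0.5384

Heun on (x_1,x_2): k1 = f(s_n, state_n); k2 = f(s_n + h, state_n + h·k1); state_{n+1} = state_n + (h/2)·(k1 + k2).
0.000000: (-0.500000, 0.270000)
  k1 = (-0.645300, 0.155500)
  predictor → (-0.745214, 0.329090)
  k2 = (-0.823188, 0.367414)
  → (-0.779013, 0.369354)
0.380000: (-0.779013, 0.369354)
  k1 = (-0.908412, 0.337202)
  predictor → (-1.124209, 0.497491)
  k2 = (-1.243794, 0.552357)
  → (-1.187932, 0.538370)
(x_1(0.76), x_2(0.76)) ≈ (-1.1879, 0.5384)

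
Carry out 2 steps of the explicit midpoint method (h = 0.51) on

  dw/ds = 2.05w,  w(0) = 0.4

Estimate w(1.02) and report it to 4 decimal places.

Midpoint: k1 = f(s_n, w_n); k2 = f(s_n + h/2, w_n + (h/2)·k1); w_{n+1} = w_n + h·k2.
s=0.000000, w=0.400000:
  k1 = f(0.000000, 0.400000) = 0.820000
  k2 = f(0.255000, 0.609100) = 1.248655
  w ← 0.400000 + 0.51·1.248655 = 1.036814
s=0.510000, w=1.036814:
  k1 = f(0.510000, 1.036814) = 2.125469
  k2 = f(0.765000, 1.578809) = 3.236558
  w ← 1.036814 + 0.51·3.236558 = 2.687458
w(1.02) ≈ 2.6875

2.6875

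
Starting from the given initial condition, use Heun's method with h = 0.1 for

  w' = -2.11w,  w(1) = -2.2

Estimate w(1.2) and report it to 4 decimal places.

Heun: k1 = f(t_n, w_n); k2 = f(t_n + h, w_n + h·k1); w_{n+1} = w_n + (h/2)·(k1 + k2).
t=1.000000, w=-2.200000:
  k1 = f(1.000000, -2.200000) = 4.642000
  k2 = f(1.100000, -1.735800) = 3.662538
  w ← -2.200000 + (0.1/2)·(4.642000 + 3.662538) = -1.784773
t=1.100000, w=-1.784773:
  k1 = f(1.100000, -1.784773) = 3.765871
  k2 = f(1.200000, -1.408186) = 2.971272
  w ← -1.784773 + (0.1/2)·(3.765871 + 2.971272) = -1.447916
w(1.2) ≈ -1.4479

-1.4479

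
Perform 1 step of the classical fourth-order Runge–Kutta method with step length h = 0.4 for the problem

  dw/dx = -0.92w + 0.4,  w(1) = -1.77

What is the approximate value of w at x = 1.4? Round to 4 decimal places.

RK4: k1 = f(x_n, w_n); k2 = f(x_n + h/2, w_n + (h/2)·k1); k3 = f(x_n + h/2, w_n + (h/2)·k2); k4 = f(x_n + h, w_n + h·k3); w_{n+1} = w_n + (h/6)·(k1 + 2k2 + 2k3 + k4).
x=1.000000, w=-1.770000:
  k1 = f(1.000000, -1.770000) = 2.028400
  k2 = f(1.200000, -1.364320) = 1.655174
  k3 = f(1.200000, -1.438965) = 1.723848
  k4 = f(1.400000, -1.080461) = 1.394024
  w ← -1.770000 + (0.4/6)·(k1 + 2k2 + 2k3 + k4) = -1.091302
w(1.4) ≈ -1.0913

-1.0913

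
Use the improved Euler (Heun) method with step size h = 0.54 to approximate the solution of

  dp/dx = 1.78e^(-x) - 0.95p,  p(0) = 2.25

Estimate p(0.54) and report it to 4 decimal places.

Heun: k1 = f(x_n, p_n); k2 = f(x_n + h, p_n + h·k1); p_{n+1} = p_n + (h/2)·(k1 + k2).
x=0.000000, p=2.250000:
  k1 = f(0.000000, 2.250000) = -0.357500
  k2 = f(0.540000, 2.056950) = -0.916811
  p ← 2.250000 + (0.54/2)·(-0.357500 + (-0.916811)) = 1.905936
p(0.54) ≈ 1.9059

1.9059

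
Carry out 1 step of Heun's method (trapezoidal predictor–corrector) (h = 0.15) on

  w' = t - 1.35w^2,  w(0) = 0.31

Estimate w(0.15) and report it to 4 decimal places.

0.3030

Heun: k1 = f(t_n, w_n); k2 = f(t_n + h, w_n + h·k1); w_{n+1} = w_n + (h/2)·(k1 + k2).
t=0.000000, w=0.310000:
  k1 = f(0.000000, 0.310000) = -0.129735
  k2 = f(0.150000, 0.290540) = 0.036042
  w ← 0.310000 + (0.15/2)·(-0.129735 + 0.036042) = 0.302973
w(0.15) ≈ 0.3030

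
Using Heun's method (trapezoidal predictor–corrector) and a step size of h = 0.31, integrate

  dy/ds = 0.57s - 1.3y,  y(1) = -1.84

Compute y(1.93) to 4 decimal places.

Heun: k1 = f(s_n, y_n); k2 = f(s_n + h, y_n + h·k1); y_{n+1} = y_n + (h/2)·(k1 + k2).
s=1.000000, y=-1.840000:
  k1 = f(1.000000, -1.840000) = 2.962000
  k2 = f(1.310000, -0.921780) = 1.945014
  y ← -1.840000 + (0.31/2)·(2.962000 + 1.945014) = -1.079413
s=1.310000, y=-1.079413:
  k1 = f(1.310000, -1.079413) = 2.149937
  k2 = f(1.620000, -0.412932) = 1.460212
  y ← -1.079413 + (0.31/2)·(2.149937 + 1.460212) = -0.519840
s=1.620000, y=-0.519840:
  k1 = f(1.620000, -0.519840) = 1.599192
  k2 = f(1.930000, -0.024090) = 1.131417
  y ← -0.519840 + (0.31/2)·(1.599192 + 1.131417) = -0.096595
y(1.93) ≈ -0.0966

-0.0966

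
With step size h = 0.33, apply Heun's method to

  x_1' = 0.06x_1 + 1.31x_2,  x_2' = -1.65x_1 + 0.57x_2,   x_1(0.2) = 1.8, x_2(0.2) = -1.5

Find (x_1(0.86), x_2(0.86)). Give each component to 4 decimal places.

Heun on (x_1,x_2): k1 = f(t_n, state_n); k2 = f(t_n + h, state_n + h·k1); state_{n+1} = state_n + (h/2)·(k1 + k2).
0.200000: (1.800000, -1.500000)
  k1 = (-1.857000, -3.825000)
  predictor → (1.187190, -2.762250)
  k2 = (-3.547316, -3.533346)
  → (0.908288, -2.714127)
0.530000: (0.908288, -2.714127)
  k1 = (-3.501009, -3.045727)
  predictor → (-0.247045, -3.719217)
  k2 = (-4.886997, -1.712329)
  → (-0.475733, -3.499206)
(x_1(0.86), x_2(0.86)) ≈ (-0.4757, -3.4992)

-0.4757, -3.4992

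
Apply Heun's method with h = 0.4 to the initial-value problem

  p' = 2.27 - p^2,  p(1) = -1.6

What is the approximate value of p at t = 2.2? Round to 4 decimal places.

Heun: k1 = f(t_n, p_n); k2 = f(t_n + h, p_n + h·k1); p_{n+1} = p_n + (h/2)·(k1 + k2).
t=1.000000, p=-1.600000:
  k1 = f(1.000000, -1.600000) = -0.290000
  k2 = f(1.400000, -1.716000) = -0.674656
  p ← -1.600000 + (0.4/2)·(-0.290000 + (-0.674656)) = -1.792931
t=1.400000, p=-1.792931:
  k1 = f(1.400000, -1.792931) = -0.944602
  k2 = f(1.800000, -2.170772) = -2.442252
  p ← -1.792931 + (0.4/2)·(-0.944602 + (-2.442252)) = -2.470302
t=1.800000, p=-2.470302:
  k1 = f(1.800000, -2.470302) = -3.832392
  k2 = f(2.200000, -4.003259) = -13.756080
  p ← -2.470302 + (0.4/2)·(-3.832392 + (-13.756080)) = -5.987996
p(2.2) ≈ -5.9880

-5.9880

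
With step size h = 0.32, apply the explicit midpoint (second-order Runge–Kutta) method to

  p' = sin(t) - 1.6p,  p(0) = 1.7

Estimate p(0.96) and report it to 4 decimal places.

0.6790

Midpoint: k1 = f(t_n, p_n); k2 = f(t_n + h/2, p_n + (h/2)·k1); p_{n+1} = p_n + h·k2.
t=0.000000, p=1.700000:
  k1 = f(0.000000, 1.700000) = -2.720000
  k2 = f(0.160000, 1.264800) = -1.864362
  p ← 1.700000 + 0.32·(-1.864362) = 1.103404
t=0.320000, p=1.103404:
  k1 = f(0.320000, 1.103404) = -1.450880
  k2 = f(0.480000, 0.871263) = -0.932242
  p ← 1.103404 + 0.32·(-0.932242) = 0.805087
t=0.640000, p=0.805087:
  k1 = f(0.640000, 0.805087) = -0.690943
  k2 = f(0.800000, 0.694536) = -0.393901
  p ← 0.805087 + 0.32·(-0.393901) = 0.679038
p(0.96) ≈ 0.6790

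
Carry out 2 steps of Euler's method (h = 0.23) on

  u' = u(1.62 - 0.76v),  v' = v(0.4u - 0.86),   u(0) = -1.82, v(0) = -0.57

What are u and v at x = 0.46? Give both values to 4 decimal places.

-3.8473, -0.2011

Euler on (u,v): u_{n+1} = u_n + h·u', v_{n+1} = v_n + h·v'.
0.000000: (-1.820000, -0.570000); f=(-3.736824, 0.905160) → (-2.679470, -0.361813)
0.230000: (-2.679470, -0.361813); f=(-5.077536, 0.698946) → (-3.847303, -0.201056)
(u(0.46), v(0.46)) ≈ (-3.8473, -0.2011)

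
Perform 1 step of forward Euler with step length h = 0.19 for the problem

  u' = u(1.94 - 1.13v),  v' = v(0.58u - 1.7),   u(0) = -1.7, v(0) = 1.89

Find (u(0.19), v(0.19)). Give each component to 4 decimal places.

-1.6368, 0.9255

Euler on (u,v): u_{n+1} = u_n + h·u', v_{n+1} = v_n + h·v'.
0.000000: (-1.700000, 1.890000); f=(0.332690, -5.076540) → (-1.636789, 0.925457)
(u(0.19), v(0.19)) ≈ (-1.6368, 0.9255)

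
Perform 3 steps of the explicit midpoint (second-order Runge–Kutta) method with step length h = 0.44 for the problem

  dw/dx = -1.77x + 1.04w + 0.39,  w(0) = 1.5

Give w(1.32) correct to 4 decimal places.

4.4176

Midpoint: k1 = f(x_n, w_n); k2 = f(x_n + h/2, w_n + (h/2)·k1); w_{n+1} = w_n + h·k2.
x=0.000000, w=1.500000:
  k1 = f(0.000000, 1.500000) = 1.950000
  k2 = f(0.220000, 1.929000) = 2.006760
  w ← 1.500000 + 0.44·2.006760 = 2.382974
x=0.440000, w=2.382974:
  k1 = f(0.440000, 2.382974) = 2.089493
  k2 = f(0.660000, 2.842663) = 2.178169
  w ← 2.382974 + 0.44·2.178169 = 3.341369
x=0.880000, w=3.341369:
  k1 = f(0.880000, 3.341369) = 2.307424
  k2 = f(1.100000, 3.849002) = 2.445962
  w ← 3.341369 + 0.44·2.445962 = 4.417592
w(1.32) ≈ 4.4176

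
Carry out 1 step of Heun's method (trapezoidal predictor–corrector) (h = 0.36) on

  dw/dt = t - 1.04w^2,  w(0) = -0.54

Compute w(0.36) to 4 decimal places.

Heun: k1 = f(t_n, w_n); k2 = f(t_n + h, w_n + h·k1); w_{n+1} = w_n + (h/2)·(k1 + k2).
t=0.000000, w=-0.540000:
  k1 = f(0.000000, -0.540000) = -0.303264
  k2 = f(0.360000, -0.649175) = -0.078285
  w ← -0.540000 + (0.36/2)·(-0.303264 + (-0.078285)) = -0.608679
w(0.36) ≈ -0.6087

-0.6087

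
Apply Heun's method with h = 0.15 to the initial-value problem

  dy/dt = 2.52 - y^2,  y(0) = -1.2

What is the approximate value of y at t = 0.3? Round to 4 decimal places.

-0.7558

Heun: k1 = f(t_n, y_n); k2 = f(t_n + h, y_n + h·k1); y_{n+1} = y_n + (h/2)·(k1 + k2).
t=0.000000, y=-1.200000:
  k1 = f(0.000000, -1.200000) = 1.080000
  k2 = f(0.150000, -1.038000) = 1.442556
  y ← -1.200000 + (0.15/2)·(1.080000 + 1.442556) = -1.010808
t=0.150000, y=-1.010808:
  k1 = f(0.150000, -1.010808) = 1.498267
  k2 = f(0.300000, -0.786068) = 1.902097
  y ← -1.010808 + (0.15/2)·(1.498267 + 1.902097) = -0.755781
y(0.3) ≈ -0.7558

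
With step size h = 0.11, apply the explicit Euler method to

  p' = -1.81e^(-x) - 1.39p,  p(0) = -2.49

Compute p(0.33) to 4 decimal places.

Euler: p_{n+1} = p_n + h·f(x_n, p_n).
x=0.000000, p=-2.490000: f=1.651100 → p ← -2.490000 + 0.11·1.651100 = -2.308379
x=0.110000, p=-2.308379: f=1.587187 → p ← -2.308379 + 0.11·1.587187 = -2.133788
x=0.220000, p=-2.133788: f=1.513407 → p ← -2.133788 + 0.11·1.513407 = -1.967314
p(0.33) ≈ -1.9673

-1.9673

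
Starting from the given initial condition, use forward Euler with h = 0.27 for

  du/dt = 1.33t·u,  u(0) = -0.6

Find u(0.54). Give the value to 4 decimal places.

Euler: u_{n+1} = u_n + h·f(t_n, u_n).
t=0.000000, u=-0.600000: f=0.000000 → u ← -0.600000 + 0.27·0.000000 = -0.600000
t=0.270000, u=-0.600000: f=-0.215460 → u ← -0.600000 + 0.27·(-0.215460) = -0.658174
u(0.54) ≈ -0.6582

-0.6582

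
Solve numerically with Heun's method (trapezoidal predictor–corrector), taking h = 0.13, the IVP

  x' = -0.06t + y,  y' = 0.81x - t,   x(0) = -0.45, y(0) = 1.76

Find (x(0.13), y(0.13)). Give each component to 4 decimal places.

-0.2248, 1.7162

Heun on (x,y): k1 = f(t_n, state_n); k2 = f(t_n + h, state_n + h·k1); state_{n+1} = state_n + (h/2)·(k1 + k2).
0.000000: (-0.450000, 1.760000)
  k1 = (1.760000, -0.364500)
  predictor → (-0.221200, 1.712615)
  k2 = (1.704815, -0.309172)
  → (-0.224787, 1.716211)
(x(0.13), y(0.13)) ≈ (-0.2248, 1.7162)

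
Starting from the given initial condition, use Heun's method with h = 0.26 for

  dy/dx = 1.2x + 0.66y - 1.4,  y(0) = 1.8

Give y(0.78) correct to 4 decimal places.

2.0113

Heun: k1 = f(x_n, y_n); k2 = f(x_n + h, y_n + h·k1); y_{n+1} = y_n + (h/2)·(k1 + k2).
x=0.000000, y=1.800000:
  k1 = f(0.000000, 1.800000) = -0.212000
  k2 = f(0.260000, 1.744880) = 0.063621
  y ← 1.800000 + (0.26/2)·(-0.212000 + 0.063621) = 1.780711
x=0.260000, y=1.780711:
  k1 = f(0.260000, 1.780711) = 0.087269
  k2 = f(0.520000, 1.803401) = 0.414244
  y ← 1.780711 + (0.26/2)·(0.087269 + 0.414244) = 1.845907
x=0.520000, y=1.845907:
  k1 = f(0.520000, 1.845907) = 0.442299
  k2 = f(0.780000, 1.960905) = 0.830197
  y ← 1.845907 + (0.26/2)·(0.442299 + 0.830197) = 2.011332
y(0.78) ≈ 2.0113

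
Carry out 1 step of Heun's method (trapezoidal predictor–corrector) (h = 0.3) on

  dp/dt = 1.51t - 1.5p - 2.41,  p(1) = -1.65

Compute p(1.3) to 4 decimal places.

-1.2159

Heun: k1 = f(t_n, p_n); k2 = f(t_n + h, p_n + h·k1); p_{n+1} = p_n + (h/2)·(k1 + k2).
t=1.000000, p=-1.650000:
  k1 = f(1.000000, -1.650000) = 1.575000
  k2 = f(1.300000, -1.177500) = 1.319250
  p ← -1.650000 + (0.3/2)·(1.575000 + 1.319250) = -1.215863
p(1.3) ≈ -1.2159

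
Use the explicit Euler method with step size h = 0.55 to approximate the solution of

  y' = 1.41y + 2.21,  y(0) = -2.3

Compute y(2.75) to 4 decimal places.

-14.4940

Euler: y_{n+1} = y_n + h·f(x_n, y_n).
x=0.000000, y=-2.300000: f=-1.033000 → y ← -2.300000 + 0.55·(-1.033000) = -2.868150
x=0.550000, y=-2.868150: f=-1.834091 → y ← -2.868150 + 0.55·(-1.834091) = -3.876900
x=1.100000, y=-3.876900: f=-3.256429 → y ← -3.876900 + 0.55·(-3.256429) = -5.667937
x=1.650000, y=-5.667937: f=-5.781791 → y ← -5.667937 + 0.55·(-5.781791) = -8.847921
x=2.200000, y=-8.847921: f=-10.265569 → y ← -8.847921 + 0.55·(-10.265569) = -14.493984
y(2.75) ≈ -14.4940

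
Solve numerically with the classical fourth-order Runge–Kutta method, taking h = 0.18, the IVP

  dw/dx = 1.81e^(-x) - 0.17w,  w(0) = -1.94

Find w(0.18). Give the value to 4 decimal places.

RK4: k1 = f(x_n, w_n); k2 = f(x_n + h/2, w_n + (h/2)·k1); k3 = f(x_n + h/2, w_n + (h/2)·k2); k4 = f(x_n + h, w_n + h·k3); w_{n+1} = w_n + (h/6)·(k1 + 2k2 + 2k3 + k4).
x=0.000000, w=-1.940000:
  k1 = f(0.000000, -1.940000) = 2.139800
  k2 = f(0.090000, -1.747418) = 1.951277
  k3 = f(0.090000, -1.764385) = 1.954161
  k4 = f(0.180000, -1.588251) = 1.781842
  w ← -1.940000 + (0.18/6)·(k1 + 2k2 + 2k3 + k4) = -1.588025
w(0.18) ≈ -1.5880

-1.5880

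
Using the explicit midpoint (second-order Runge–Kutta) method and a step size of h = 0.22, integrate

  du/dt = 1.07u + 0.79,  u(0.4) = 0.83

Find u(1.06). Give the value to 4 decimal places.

2.4222

Midpoint: k1 = f(t_n, u_n); k2 = f(t_n + h/2, u_n + (h/2)·k1); u_{n+1} = u_n + h·k2.
t=0.400000, u=0.830000:
  k1 = f(0.400000, 0.830000) = 1.678100
  k2 = f(0.510000, 1.014591) = 1.875612
  u ← 0.830000 + 0.22·1.875612 = 1.242635
t=0.620000, u=1.242635:
  k1 = f(0.620000, 1.242635) = 2.119619
  k2 = f(0.730000, 1.475793) = 2.369098
  u ← 1.242635 + 0.22·2.369098 = 1.763836
t=0.840000, u=1.763836:
  k1 = f(0.840000, 1.763836) = 2.677305
  k2 = f(0.950000, 2.058340) = 2.992424
  u ← 1.763836 + 0.22·2.992424 = 2.422170
u(1.06) ≈ 2.4222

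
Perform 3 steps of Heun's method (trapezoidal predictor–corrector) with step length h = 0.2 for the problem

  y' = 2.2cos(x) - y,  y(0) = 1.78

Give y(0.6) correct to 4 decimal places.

Heun: k1 = f(x_n, y_n); k2 = f(x_n + h, y_n + h·k1); y_{n+1} = y_n + (h/2)·(k1 + k2).
x=0.000000, y=1.780000:
  k1 = f(0.000000, 1.780000) = 0.420000
  k2 = f(0.200000, 1.864000) = 0.292146
  y ← 1.780000 + (0.2/2)·(0.420000 + 0.292146) = 1.851215
x=0.200000, y=1.851215:
  k1 = f(0.200000, 1.851215) = 0.304932
  k2 = f(0.400000, 1.912201) = 0.114133
  y ← 1.851215 + (0.2/2)·(0.304932 + 0.114133) = 1.893121
x=0.400000, y=1.893121:
  k1 = f(0.400000, 1.893121) = 0.133213
  k2 = f(0.600000, 1.919764) = -0.104025
  y ← 1.893121 + (0.2/2)·(0.133213 + (-0.104025)) = 1.896040
y(0.6) ≈ 1.8960

1.8960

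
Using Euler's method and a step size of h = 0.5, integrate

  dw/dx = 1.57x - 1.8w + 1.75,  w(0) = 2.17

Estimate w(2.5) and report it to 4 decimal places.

2.6682

Euler: w_{n+1} = w_n + h·f(x_n, w_n).
x=0.000000, w=2.170000: f=-2.156000 → w ← 2.170000 + 0.5·(-2.156000) = 1.092000
x=0.500000, w=1.092000: f=0.569400 → w ← 1.092000 + 0.5·0.569400 = 1.376700
x=1.000000, w=1.376700: f=0.841940 → w ← 1.376700 + 0.5·0.841940 = 1.797670
x=1.500000, w=1.797670: f=0.869194 → w ← 1.797670 + 0.5·0.869194 = 2.232267
x=2.000000, w=2.232267: f=0.871919 → w ← 2.232267 + 0.5·0.871919 = 2.668227
w(2.5) ≈ 2.6682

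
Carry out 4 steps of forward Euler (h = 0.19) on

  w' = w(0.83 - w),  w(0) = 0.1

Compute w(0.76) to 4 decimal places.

0.1656

Euler: w_{n+1} = w_n + h·f(x_n, w_n).
x=0.000000, w=0.100000: f=0.073000 → w ← 0.100000 + 0.19·0.073000 = 0.113870
x=0.190000, w=0.113870: f=0.081546 → w ← 0.113870 + 0.19·0.081546 = 0.129364
x=0.380000, w=0.129364: f=0.090637 → w ← 0.129364 + 0.19·0.090637 = 0.146585
x=0.570000, w=0.146585: f=0.100178 → w ← 0.146585 + 0.19·0.100178 = 0.165619
w(0.76) ≈ 0.1656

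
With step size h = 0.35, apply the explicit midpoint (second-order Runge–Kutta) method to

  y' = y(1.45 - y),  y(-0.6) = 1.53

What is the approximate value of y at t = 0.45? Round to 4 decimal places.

1.4687

Midpoint: k1 = f(t_n, y_n); k2 = f(t_n + h/2, y_n + (h/2)·k1); y_{n+1} = y_n + h·k2.
t=-0.600000, y=1.530000:
  k1 = f(-0.600000, 1.530000) = -0.122400
  k2 = f(-0.425000, 1.508580) = -0.088373
  y ← 1.530000 + 0.35·(-0.088373) = 1.499070
t=-0.250000, y=1.499070:
  k1 = f(-0.250000, 1.499070) = -0.073559
  k2 = f(-0.075000, 1.486197) = -0.053796
  y ← 1.499070 + 0.35·(-0.053796) = 1.480241
t=0.100000, y=1.480241:
  k1 = f(0.100000, 1.480241) = -0.044764
  k2 = f(0.275000, 1.472407) = -0.032993
  y ← 1.480241 + 0.35·(-0.032993) = 1.468694
y(0.45) ≈ 1.4687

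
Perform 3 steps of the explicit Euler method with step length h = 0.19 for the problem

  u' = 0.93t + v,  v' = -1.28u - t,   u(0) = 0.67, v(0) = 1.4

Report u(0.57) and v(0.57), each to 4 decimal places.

Euler on (u,v): u_{n+1} = u_n + h·u', v_{n+1} = v_n + h·v'.
0.000000: (0.670000, 1.400000); f=(1.400000, -0.857600) → (0.936000, 1.237056)
0.190000: (0.936000, 1.237056); f=(1.413756, -1.388080) → (1.204614, 0.973321)
0.380000: (1.204614, 0.973321); f=(1.326721, -1.921905) → (1.456691, 0.608159)
(u(0.57), v(0.57)) ≈ (1.4567, 0.6082)

1.4567, 0.6082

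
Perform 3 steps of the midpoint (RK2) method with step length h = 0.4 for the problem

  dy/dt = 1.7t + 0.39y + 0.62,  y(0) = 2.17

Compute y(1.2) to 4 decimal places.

Midpoint: k1 = f(t_n, y_n); k2 = f(t_n + h/2, y_n + (h/2)·k1); y_{n+1} = y_n + h·k2.
t=0.000000, y=2.170000:
  k1 = f(0.000000, 2.170000) = 1.466300
  k2 = f(0.200000, 2.463260) = 1.920671
  y ← 2.170000 + 0.4·1.920671 = 2.938269
t=0.400000, y=2.938269:
  k1 = f(0.400000, 2.938269) = 2.445925
  k2 = f(0.600000, 3.427454) = 2.976707
  y ← 2.938269 + 0.4·2.976707 = 4.128951
t=0.800000, y=4.128951:
  k1 = f(0.800000, 4.128951) = 3.590291
  k2 = f(1.000000, 4.847010) = 4.210334
  y ← 4.128951 + 0.4·4.210334 = 5.813085
y(1.2) ≈ 5.8131

5.8131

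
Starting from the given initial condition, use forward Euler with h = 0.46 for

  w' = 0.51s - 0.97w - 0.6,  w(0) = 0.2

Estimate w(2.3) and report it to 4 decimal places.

0.1196

Euler: w_{n+1} = w_n + h·f(s_n, w_n).
s=0.000000, w=0.200000: f=-0.794000 → w ← 0.200000 + 0.46·(-0.794000) = -0.165240
s=0.460000, w=-0.165240: f=-0.205117 → w ← -0.165240 + 0.46·(-0.205117) = -0.259594
s=0.920000, w=-0.259594: f=0.121006 → w ← -0.259594 + 0.46·0.121006 = -0.203931
s=1.380000, w=-0.203931: f=0.301613 → w ← -0.203931 + 0.46·0.301613 = -0.065189
s=1.840000, w=-0.065189: f=0.401633 → w ← -0.065189 + 0.46·0.401633 = 0.119562
w(2.3) ≈ 0.1196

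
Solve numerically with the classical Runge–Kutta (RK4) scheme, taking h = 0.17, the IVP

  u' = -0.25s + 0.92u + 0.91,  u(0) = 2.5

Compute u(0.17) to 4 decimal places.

3.0869

RK4: k1 = f(s_n, u_n); k2 = f(s_n + h/2, u_n + (h/2)·k1); k3 = f(s_n + h/2, u_n + (h/2)·k2); k4 = f(s_n + h, u_n + h·k3); u_{n+1} = u_n + (h/6)·(k1 + 2k2 + 2k3 + k4).
s=0.000000, u=2.500000:
  k1 = f(0.000000, 2.500000) = 3.210000
  k2 = f(0.085000, 2.772850) = 3.439772
  k3 = f(0.085000, 2.792381) = 3.457740
  k4 = f(0.170000, 3.087816) = 3.708291
  u ← 2.500000 + (0.17/6)·(k1 + 2k2 + 2k3 + k4) = 3.086877
u(0.17) ≈ 3.0869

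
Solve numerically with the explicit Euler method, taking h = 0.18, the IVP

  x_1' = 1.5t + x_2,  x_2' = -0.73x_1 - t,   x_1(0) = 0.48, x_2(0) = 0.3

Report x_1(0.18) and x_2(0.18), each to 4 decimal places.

0.5340, 0.2369

Euler on (x_1,x_2): x_1_{n+1} = x_1_n + h·x_1', x_2_{n+1} = x_2_n + h·x_2'.
0.000000: (0.480000, 0.300000); f=(0.300000, -0.350400) → (0.534000, 0.236928)
(x_1(0.18), x_2(0.18)) ≈ (0.5340, 0.2369)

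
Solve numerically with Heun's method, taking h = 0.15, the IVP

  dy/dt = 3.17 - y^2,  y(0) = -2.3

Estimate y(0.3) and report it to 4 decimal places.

-3.6788

Heun: k1 = f(t_n, y_n); k2 = f(t_n + h, y_n + h·k1); y_{n+1} = y_n + (h/2)·(k1 + k2).
t=0.000000, y=-2.300000:
  k1 = f(0.000000, -2.300000) = -2.120000
  k2 = f(0.150000, -2.618000) = -3.683924
  y ← -2.300000 + (0.15/2)·(-2.120000 + (-3.683924)) = -2.735294
t=0.150000, y=-2.735294:
  k1 = f(0.150000, -2.735294) = -4.311835
  k2 = f(0.300000, -3.382070) = -8.268394
  y ← -2.735294 + (0.15/2)·(-4.311835 + (-8.268394)) = -3.678811
y(0.3) ≈ -3.6788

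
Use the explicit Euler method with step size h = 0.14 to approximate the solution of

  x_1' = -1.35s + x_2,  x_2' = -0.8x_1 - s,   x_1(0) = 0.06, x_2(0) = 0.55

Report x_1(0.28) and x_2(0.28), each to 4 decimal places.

Euler on (x_1,x_2): x_1_{n+1} = x_1_n + h·x_1', x_2_{n+1} = x_2_n + h·x_2'.
0.000000: (0.060000, 0.550000); f=(0.550000, -0.048000) → (0.137000, 0.543280)
0.140000: (0.137000, 0.543280); f=(0.354280, -0.249600) → (0.186599, 0.508336)
(x_1(0.28), x_2(0.28)) ≈ (0.1866, 0.5083)

0.1866, 0.5083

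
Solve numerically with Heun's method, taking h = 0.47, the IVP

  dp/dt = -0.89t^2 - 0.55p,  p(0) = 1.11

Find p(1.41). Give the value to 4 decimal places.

Heun: k1 = f(t_n, p_n); k2 = f(t_n + h, p_n + h·k1); p_{n+1} = p_n + (h/2)·(k1 + k2).
t=0.000000, p=1.110000:
  k1 = f(0.000000, 1.110000) = -0.610500
  k2 = f(0.470000, 0.823065) = -0.649287
  p ← 1.110000 + (0.47/2)·(-0.610500 + (-0.649287)) = 0.813950
t=0.470000, p=0.813950:
  k1 = f(0.470000, 0.813950) = -0.644274
  k2 = f(0.940000, 0.511142) = -1.067532
  p ← 0.813950 + (0.47/2)·(-0.644274 + (-1.067532)) = 0.411676
t=0.940000, p=0.411676:
  k1 = f(0.940000, 0.411676) = -1.012826
  k2 = f(1.410000, -0.064352) = -1.734015
  p ← 0.411676 + (0.47/2)·(-1.012826 + (-1.734015)) = -0.233832
p(1.41) ≈ -0.2338

-0.2338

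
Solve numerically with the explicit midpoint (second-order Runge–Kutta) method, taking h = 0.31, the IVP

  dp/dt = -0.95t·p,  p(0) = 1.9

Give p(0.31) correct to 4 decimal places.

Midpoint: k1 = f(t_n, p_n); k2 = f(t_n + h/2, p_n + (h/2)·k1); p_{n+1} = p_n + h·k2.
t=0.000000, p=1.900000:
  k1 = f(0.000000, 1.900000) = 0.000000
  k2 = f(0.155000, 1.900000) = -0.279775
  p ← 1.900000 + 0.31·(-0.279775) = 1.813270
p(0.31) ≈ 1.8133

1.8133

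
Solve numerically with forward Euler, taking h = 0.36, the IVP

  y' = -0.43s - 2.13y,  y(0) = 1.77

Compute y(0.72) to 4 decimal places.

0.0405

Euler: y_{n+1} = y_n + h·f(s_n, y_n).
s=0.000000, y=1.770000: f=-3.770100 → y ← 1.770000 + 0.36·(-3.770100) = 0.412764
s=0.360000, y=0.412764: f=-1.033987 → y ← 0.412764 + 0.36·(-1.033987) = 0.040529
y(0.72) ≈ 0.0405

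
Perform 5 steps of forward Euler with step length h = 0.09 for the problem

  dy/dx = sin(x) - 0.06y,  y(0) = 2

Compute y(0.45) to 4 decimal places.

2.0261

Euler: y_{n+1} = y_n + h·f(x_n, y_n).
x=0.000000, y=2.000000: f=-0.120000 → y ← 2.000000 + 0.09·(-0.120000) = 1.989200
x=0.090000, y=1.989200: f=-0.029473 → y ← 1.989200 + 0.09·(-0.029473) = 1.986547
x=0.180000, y=1.986547: f=0.059837 → y ← 1.986547 + 0.09·0.059837 = 1.991933
x=0.270000, y=1.991933: f=0.147215 → y ← 1.991933 + 0.09·0.147215 = 2.005182
x=0.360000, y=2.005182: f=0.231963 → y ← 2.005182 + 0.09·0.231963 = 2.026059
y(0.45) ≈ 2.0261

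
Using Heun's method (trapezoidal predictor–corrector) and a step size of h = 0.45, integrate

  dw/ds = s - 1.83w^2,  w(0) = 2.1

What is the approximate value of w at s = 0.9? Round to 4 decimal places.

Heun: k1 = f(s_n, w_n); k2 = f(s_n + h, w_n + h·k1); w_{n+1} = w_n + (h/2)·(k1 + k2).
s=0.000000, w=2.100000:
  k1 = f(0.000000, 2.100000) = -8.070300
  k2 = f(0.450000, -1.531635) = -3.843008
  w ← 2.100000 + (0.45/2)·(-8.070300 + (-3.843008)) = -0.580494
s=0.450000, w=-0.580494:
  k1 = f(0.450000, -0.580494) = -0.166662
  k2 = f(0.900000, -0.655492) = 0.113705
  w ← -0.580494 + (0.45/2)·(-0.166662 + 0.113705) = -0.592410
w(0.9) ≈ -0.5924

-0.5924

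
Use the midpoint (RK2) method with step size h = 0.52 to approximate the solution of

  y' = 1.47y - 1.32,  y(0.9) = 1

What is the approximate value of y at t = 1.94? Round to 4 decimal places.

1.3295

Midpoint: k1 = f(t_n, y_n); k2 = f(t_n + h/2, y_n + (h/2)·k1); y_{n+1} = y_n + h·k2.
t=0.900000, y=1.000000:
  k1 = f(0.900000, 1.000000) = 0.150000
  k2 = f(1.160000, 1.039000) = 0.207330
  y ← 1.000000 + 0.52·0.207330 = 1.107812
t=1.420000, y=1.107812:
  k1 = f(1.420000, 1.107812) = 0.308483
  k2 = f(1.680000, 1.188017) = 0.426385
  y ← 1.107812 + 0.52·0.426385 = 1.329532
y(1.94) ≈ 1.3295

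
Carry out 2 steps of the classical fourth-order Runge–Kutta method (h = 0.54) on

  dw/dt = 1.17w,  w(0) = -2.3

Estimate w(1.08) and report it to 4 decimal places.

RK4: k1 = f(t_n, w_n); k2 = f(t_n + h/2, w_n + (h/2)·k1); k3 = f(t_n + h/2, w_n + (h/2)·k2); k4 = f(t_n + h, w_n + h·k3); w_{n+1} = w_n + (h/6)·(k1 + 2k2 + 2k3 + k4).
t=0.000000, w=-2.300000:
  k1 = f(0.000000, -2.300000) = -2.691000
  k2 = f(0.270000, -3.026570) = -3.541087
  k3 = f(0.270000, -3.256093) = -3.809629
  k4 = f(0.540000, -4.357200) = -5.097924
  w ← -2.300000 + (0.54/6)·(k1 + 2k2 + 2k3 + k4) = -4.324132
t=0.540000, w=-4.324132:
  k1 = f(0.540000, -4.324132) = -5.059235
  k2 = f(0.810000, -5.690125) = -6.657447
  k3 = f(0.810000, -6.121643) = -7.162322
  k4 = f(1.080000, -8.191786) = -9.584390
  w ← -4.324132 + (0.54/6)·(k1 + 2k2 + 2k3 + k4) = -8.129617
w(1.08) ≈ -8.1296

-8.1296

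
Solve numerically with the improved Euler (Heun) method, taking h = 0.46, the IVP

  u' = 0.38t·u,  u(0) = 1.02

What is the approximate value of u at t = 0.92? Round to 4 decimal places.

1.1958

Heun: k1 = f(t_n, u_n); k2 = f(t_n + h, u_n + h·k1); u_{n+1} = u_n + (h/2)·(k1 + k2).
t=0.000000, u=1.020000:
  k1 = f(0.000000, 1.020000) = 0.000000
  k2 = f(0.460000, 1.020000) = 0.178296
  u ← 1.020000 + (0.46/2)·(0.000000 + 0.178296) = 1.061008
t=0.460000, u=1.061008:
  k1 = f(0.460000, 1.061008) = 0.185464
  k2 = f(0.920000, 1.146322) = 0.400754
  u ← 1.061008 + (0.46/2)·(0.185464 + 0.400754) = 1.195838
u(0.92) ≈ 1.1958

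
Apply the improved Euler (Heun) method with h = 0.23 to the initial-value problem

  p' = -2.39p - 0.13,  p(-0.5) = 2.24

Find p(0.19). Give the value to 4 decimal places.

Heun: k1 = f(t_n, p_n); k2 = f(t_n + h, p_n + h·k1); p_{n+1} = p_n + (h/2)·(k1 + k2).
t=-0.500000, p=2.240000:
  k1 = f(-0.500000, 2.240000) = -5.483600
  k2 = f(-0.270000, 0.978772) = -2.469265
  p ← 2.240000 + (0.23/2)·(-5.483600 + (-2.469265)) = 1.325421
t=-0.270000, p=1.325421:
  k1 = f(-0.270000, 1.325421) = -3.297755
  k2 = f(-0.040000, 0.566937) = -1.484979
  p ← 1.325421 + (0.23/2)·(-3.297755 + (-1.484979)) = 0.775406
t=-0.040000, p=0.775406:
  k1 = f(-0.040000, 0.775406) = -1.983221
  k2 = f(0.190000, 0.319265) = -0.893044
  p ← 0.775406 + (0.23/2)·(-1.983221 + (-0.893044)) = 0.444636
p(0.19) ≈ 0.4446

0.4446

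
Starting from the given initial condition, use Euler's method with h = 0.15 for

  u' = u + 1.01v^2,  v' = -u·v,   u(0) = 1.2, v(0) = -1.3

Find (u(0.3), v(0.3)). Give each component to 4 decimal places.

Euler on (u,v): u_{n+1} = u_n + h·u', v_{n+1} = v_n + h·v'.
0.000000: (1.200000, -1.300000); f=(2.906900, 1.560000) → (1.636035, -1.066000)
0.150000: (1.636035, -1.066000); f=(2.783755, 1.744013) → (2.053598, -0.804398)
(u(0.3), v(0.3)) ≈ (2.0536, -0.8044)

2.0536, -0.8044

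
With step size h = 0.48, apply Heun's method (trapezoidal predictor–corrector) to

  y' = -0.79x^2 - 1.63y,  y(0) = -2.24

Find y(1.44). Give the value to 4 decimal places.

Heun: k1 = f(x_n, y_n); k2 = f(x_n + h, y_n + h·k1); y_{n+1} = y_n + (h/2)·(k1 + k2).
x=0.000000, y=-2.240000:
  k1 = f(0.000000, -2.240000) = 3.651200
  k2 = f(0.480000, -0.487424) = 0.612485
  y ← -2.240000 + (0.48/2)·(3.651200 + 0.612485) = -1.216716
x=0.480000, y=-1.216716:
  k1 = f(0.480000, -1.216716) = 1.801230
  k2 = f(0.960000, -0.352125) = -0.154100
  y ← -1.216716 + (0.48/2)·(1.801230 + (-0.154100)) = -0.821404
x=0.960000, y=-0.821404:
  k1 = f(0.960000, -0.821404) = 0.610825
  k2 = f(1.440000, -0.528208) = -0.777164
  y ← -0.821404 + (0.48/2)·(0.610825 + (-0.777164)) = -0.861326
y(1.44) ≈ -0.8613

-0.8613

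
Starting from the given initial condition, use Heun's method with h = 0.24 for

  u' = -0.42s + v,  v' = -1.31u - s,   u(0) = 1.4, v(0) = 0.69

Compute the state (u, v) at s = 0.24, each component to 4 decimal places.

Heun on (u,v): k1 = f(s_n, state_n); k2 = f(s_n + h, state_n + h·k1); state_{n+1} = state_n + (h/2)·(k1 + k2).
0.000000: (1.400000, 0.690000)
  k1 = (0.690000, -1.834000)
  predictor → (1.565600, 0.249840)
  k2 = (0.149040, -2.290936)
  → (1.500685, 0.195008)
(u(0.24), v(0.24)) ≈ (1.5007, 0.1950)

1.5007, 0.1950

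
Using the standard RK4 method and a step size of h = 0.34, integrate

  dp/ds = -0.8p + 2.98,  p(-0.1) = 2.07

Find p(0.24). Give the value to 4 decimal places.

RK4: k1 = f(s_n, p_n); k2 = f(s_n + h/2, p_n + (h/2)·k1); k3 = f(s_n + h/2, p_n + (h/2)·k2); k4 = f(s_n + h, p_n + h·k3); p_{n+1} = p_n + (h/6)·(k1 + 2k2 + 2k3 + k4).
s=-0.100000, p=2.070000:
  k1 = f(-0.100000, 2.070000) = 1.324000
  k2 = f(0.070000, 2.295080) = 1.143936
  k3 = f(0.070000, 2.264469) = 1.168425
  k4 = f(0.240000, 2.467264) = 1.006188
  p ← 2.070000 + (0.34/6)·(k1 + 2k2 + 2k3 + k4) = 2.464112
p(0.24) ≈ 2.4641

2.4641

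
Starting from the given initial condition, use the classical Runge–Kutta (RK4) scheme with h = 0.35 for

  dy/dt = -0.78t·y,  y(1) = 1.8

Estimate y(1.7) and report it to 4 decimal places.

RK4: k1 = f(t_n, y_n); k2 = f(t_n + h/2, y_n + (h/2)·k1); k3 = f(t_n + h/2, y_n + (h/2)·k2); k4 = f(t_n + h, y_n + h·k3); y_{n+1} = y_n + (h/6)·(k1 + 2k2 + 2k3 + k4).
t=1.000000, y=1.800000:
  k1 = f(1.000000, 1.800000) = -1.404000
  k2 = f(1.175000, 1.554300) = -1.424516
  k3 = f(1.175000, 1.550710) = -1.421225
  k4 = f(1.350000, 1.302571) = -1.371607
  y ← 1.800000 + (0.35/6)·(k1 + 2k2 + 2k3 + k4) = 1.306086
t=1.350000, y=1.306086:
  k1 = f(1.350000, 1.306086) = -1.375309
  k2 = f(1.525000, 1.065407) = -1.267302
  k3 = f(1.525000, 1.084309) = -1.289785
  k4 = f(1.700000, 0.854662) = -1.133281
  y ← 1.306086 + (0.35/6)·(k1 + 2k2 + 2k3 + k4) = 0.861425
y(1.7) ≈ 0.8614

0.8614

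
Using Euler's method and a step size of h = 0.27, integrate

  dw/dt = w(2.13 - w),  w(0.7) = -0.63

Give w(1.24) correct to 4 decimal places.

-2.0582

Euler: w_{n+1} = w_n + h·f(t_n, w_n).
t=0.700000, w=-0.630000: f=-1.738800 → w ← -0.630000 + 0.27·(-1.738800) = -1.099476
t=0.970000, w=-1.099476: f=-3.550731 → w ← -1.099476 + 0.27·(-3.550731) = -2.058173
w(1.24) ≈ -2.0582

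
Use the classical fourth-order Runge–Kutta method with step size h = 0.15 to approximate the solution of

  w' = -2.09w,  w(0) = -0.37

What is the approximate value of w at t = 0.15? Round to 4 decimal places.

-0.2704

RK4: k1 = f(t_n, w_n); k2 = f(t_n + h/2, w_n + (h/2)·k1); k3 = f(t_n + h/2, w_n + (h/2)·k2); k4 = f(t_n + h, w_n + h·k3); w_{n+1} = w_n + (h/6)·(k1 + 2k2 + 2k3 + k4).
t=0.000000, w=-0.370000:
  k1 = f(0.000000, -0.370000) = 0.773300
  k2 = f(0.075000, -0.312003) = 0.652085
  k3 = f(0.075000, -0.321094) = 0.671086
  k4 = f(0.150000, -0.269337) = 0.562915
  w ← -0.370000 + (0.15/6)·(k1 + 2k2 + 2k3 + k4) = -0.270436
w(0.15) ≈ -0.2704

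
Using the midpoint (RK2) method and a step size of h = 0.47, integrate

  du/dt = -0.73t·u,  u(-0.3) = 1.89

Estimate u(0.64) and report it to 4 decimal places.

1.6734

Midpoint: k1 = f(t_n, u_n); k2 = f(t_n + h/2, u_n + (h/2)·k1); u_{n+1} = u_n + h·k2.
t=-0.300000, u=1.890000:
  k1 = f(-0.300000, 1.890000) = 0.413910
  k2 = f(-0.065000, 1.987269) = 0.094296
  u ← 1.890000 + 0.47·0.094296 = 1.934319
t=0.170000, u=1.934319:
  k1 = f(0.170000, 1.934319) = -0.240049
  k2 = f(0.405000, 1.877908) = -0.555203
  u ← 1.934319 + 0.47·(-0.555203) = 1.673373
u(0.64) ≈ 1.6734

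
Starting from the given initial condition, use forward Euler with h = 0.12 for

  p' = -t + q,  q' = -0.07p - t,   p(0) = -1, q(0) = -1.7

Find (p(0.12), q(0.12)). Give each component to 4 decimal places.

-1.2040, -1.6916

Euler on (p,q): p_{n+1} = p_n + h·p', q_{n+1} = q_n + h·q'.
0.000000: (-1.000000, -1.700000); f=(-1.700000, 0.070000) → (-1.204000, -1.691600)
(p(0.12), q(0.12)) ≈ (-1.2040, -1.6916)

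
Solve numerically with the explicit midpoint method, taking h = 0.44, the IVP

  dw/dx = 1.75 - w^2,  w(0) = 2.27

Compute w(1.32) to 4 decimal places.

1.6103

Midpoint: k1 = f(x_n, w_n); k2 = f(x_n + h/2, w_n + (h/2)·k1); w_{n+1} = w_n + h·k2.
x=0.000000, w=2.270000:
  k1 = f(0.000000, 2.270000) = -3.402900
  k2 = f(0.220000, 1.521362) = -0.564542
  w ← 2.270000 + 0.44·(-0.564542) = 2.021601
x=0.440000, w=2.021601:
  k1 = f(0.440000, 2.021601) = -2.336872
  k2 = f(0.660000, 1.507490) = -0.522525
  w ← 2.021601 + 0.44·(-0.522525) = 1.791691
x=0.880000, w=1.791691:
  k1 = f(0.880000, 1.791691) = -1.460155
  k2 = f(1.100000, 1.470456) = -0.412242
  w ← 1.791691 + 0.44·(-0.412242) = 1.610304
w(1.32) ≈ 1.6103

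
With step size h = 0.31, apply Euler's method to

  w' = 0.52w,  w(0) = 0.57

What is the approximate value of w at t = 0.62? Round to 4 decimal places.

0.7686

Euler: w_{n+1} = w_n + h·f(t_n, w_n).
t=0.000000, w=0.570000: f=0.296400 → w ← 0.570000 + 0.31·0.296400 = 0.661884
t=0.310000, w=0.661884: f=0.344180 → w ← 0.661884 + 0.31·0.344180 = 0.768580
w(0.62) ≈ 0.7686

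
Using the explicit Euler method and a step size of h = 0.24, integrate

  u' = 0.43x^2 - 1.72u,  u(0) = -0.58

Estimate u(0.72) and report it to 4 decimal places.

Euler: u_{n+1} = u_n + h·f(x_n, u_n).
x=0.000000, u=-0.580000: f=0.997600 → u ← -0.580000 + 0.24·0.997600 = -0.340576
x=0.240000, u=-0.340576: f=0.610559 → u ← -0.340576 + 0.24·0.610559 = -0.194042
x=0.480000, u=-0.194042: f=0.432824 → u ← -0.194042 + 0.24·0.432824 = -0.090164
u(0.72) ≈ -0.0902

-0.0902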